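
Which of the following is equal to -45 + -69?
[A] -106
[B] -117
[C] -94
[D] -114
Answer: D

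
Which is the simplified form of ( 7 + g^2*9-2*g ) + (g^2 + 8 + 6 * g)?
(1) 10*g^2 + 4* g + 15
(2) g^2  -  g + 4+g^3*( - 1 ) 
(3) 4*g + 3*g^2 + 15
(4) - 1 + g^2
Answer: 1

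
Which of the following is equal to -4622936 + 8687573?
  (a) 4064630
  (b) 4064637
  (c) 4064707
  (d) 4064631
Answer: b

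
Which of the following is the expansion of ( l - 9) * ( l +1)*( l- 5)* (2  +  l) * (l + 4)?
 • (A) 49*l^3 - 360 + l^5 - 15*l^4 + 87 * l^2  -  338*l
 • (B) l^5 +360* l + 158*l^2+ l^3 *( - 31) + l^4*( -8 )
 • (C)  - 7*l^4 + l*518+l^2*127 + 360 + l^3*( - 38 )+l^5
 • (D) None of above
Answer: D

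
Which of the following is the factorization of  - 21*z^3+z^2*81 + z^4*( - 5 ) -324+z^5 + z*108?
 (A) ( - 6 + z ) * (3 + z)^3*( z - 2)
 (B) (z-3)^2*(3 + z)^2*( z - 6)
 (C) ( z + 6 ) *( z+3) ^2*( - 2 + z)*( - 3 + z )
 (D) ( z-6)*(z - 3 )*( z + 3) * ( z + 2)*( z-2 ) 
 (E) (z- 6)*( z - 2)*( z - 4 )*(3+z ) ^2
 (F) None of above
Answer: F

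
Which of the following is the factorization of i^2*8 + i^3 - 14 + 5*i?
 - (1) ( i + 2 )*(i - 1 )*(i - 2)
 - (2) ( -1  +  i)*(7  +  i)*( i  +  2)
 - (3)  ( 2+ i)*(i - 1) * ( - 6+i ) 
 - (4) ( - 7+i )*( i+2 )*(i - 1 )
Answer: 2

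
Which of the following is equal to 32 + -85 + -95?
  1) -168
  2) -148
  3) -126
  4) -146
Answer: 2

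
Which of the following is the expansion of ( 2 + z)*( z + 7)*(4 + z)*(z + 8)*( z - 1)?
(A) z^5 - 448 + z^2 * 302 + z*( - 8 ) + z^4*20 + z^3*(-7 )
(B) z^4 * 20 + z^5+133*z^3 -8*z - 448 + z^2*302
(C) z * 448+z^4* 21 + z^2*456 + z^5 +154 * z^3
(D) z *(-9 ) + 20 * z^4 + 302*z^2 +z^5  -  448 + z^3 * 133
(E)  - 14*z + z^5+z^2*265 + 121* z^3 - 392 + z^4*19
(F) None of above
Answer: B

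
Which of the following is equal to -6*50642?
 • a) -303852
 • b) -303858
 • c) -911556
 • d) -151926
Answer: a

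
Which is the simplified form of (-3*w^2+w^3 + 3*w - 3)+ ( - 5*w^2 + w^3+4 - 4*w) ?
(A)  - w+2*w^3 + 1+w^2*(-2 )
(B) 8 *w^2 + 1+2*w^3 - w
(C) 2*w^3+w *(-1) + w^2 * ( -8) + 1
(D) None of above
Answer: C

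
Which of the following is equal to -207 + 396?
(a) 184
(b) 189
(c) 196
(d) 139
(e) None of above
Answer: b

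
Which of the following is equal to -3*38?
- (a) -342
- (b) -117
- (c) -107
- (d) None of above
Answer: d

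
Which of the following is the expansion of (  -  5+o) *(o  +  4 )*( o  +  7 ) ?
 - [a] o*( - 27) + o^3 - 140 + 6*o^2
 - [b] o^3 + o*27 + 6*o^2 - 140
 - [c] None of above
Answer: a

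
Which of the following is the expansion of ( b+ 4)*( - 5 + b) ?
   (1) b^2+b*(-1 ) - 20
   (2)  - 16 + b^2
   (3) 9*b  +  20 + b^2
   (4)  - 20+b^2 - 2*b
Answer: 1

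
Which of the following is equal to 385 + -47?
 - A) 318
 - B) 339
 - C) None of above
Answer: C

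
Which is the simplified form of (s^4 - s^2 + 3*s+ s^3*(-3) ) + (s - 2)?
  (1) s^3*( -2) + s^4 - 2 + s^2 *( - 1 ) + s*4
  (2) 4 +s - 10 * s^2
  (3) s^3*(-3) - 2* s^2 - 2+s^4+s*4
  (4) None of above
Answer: 4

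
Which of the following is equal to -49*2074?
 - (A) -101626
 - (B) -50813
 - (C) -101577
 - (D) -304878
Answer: A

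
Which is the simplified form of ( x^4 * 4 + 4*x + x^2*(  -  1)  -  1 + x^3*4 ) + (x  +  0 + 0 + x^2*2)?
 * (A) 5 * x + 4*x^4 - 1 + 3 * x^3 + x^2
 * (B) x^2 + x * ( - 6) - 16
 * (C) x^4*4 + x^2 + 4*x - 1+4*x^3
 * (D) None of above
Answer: D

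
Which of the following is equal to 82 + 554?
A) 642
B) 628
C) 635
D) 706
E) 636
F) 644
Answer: E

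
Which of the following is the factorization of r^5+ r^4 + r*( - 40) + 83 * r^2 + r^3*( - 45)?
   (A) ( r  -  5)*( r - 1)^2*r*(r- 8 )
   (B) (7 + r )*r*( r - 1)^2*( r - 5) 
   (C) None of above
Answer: C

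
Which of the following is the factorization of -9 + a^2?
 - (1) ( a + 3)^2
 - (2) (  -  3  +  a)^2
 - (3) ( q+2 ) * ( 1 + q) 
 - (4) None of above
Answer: 4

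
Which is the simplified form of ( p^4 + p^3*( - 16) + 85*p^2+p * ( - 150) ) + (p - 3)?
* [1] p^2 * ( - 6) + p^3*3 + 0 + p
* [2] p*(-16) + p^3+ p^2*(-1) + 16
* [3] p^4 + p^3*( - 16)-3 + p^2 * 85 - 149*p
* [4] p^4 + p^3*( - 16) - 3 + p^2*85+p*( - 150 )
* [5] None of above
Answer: 3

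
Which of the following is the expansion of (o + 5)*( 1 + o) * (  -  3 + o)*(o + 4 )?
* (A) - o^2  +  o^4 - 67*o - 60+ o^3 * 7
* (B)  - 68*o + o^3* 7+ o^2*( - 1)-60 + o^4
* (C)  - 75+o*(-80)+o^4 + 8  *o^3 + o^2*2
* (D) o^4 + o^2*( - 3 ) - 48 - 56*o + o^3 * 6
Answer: A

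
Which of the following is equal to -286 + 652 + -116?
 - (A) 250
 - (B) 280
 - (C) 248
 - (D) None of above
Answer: A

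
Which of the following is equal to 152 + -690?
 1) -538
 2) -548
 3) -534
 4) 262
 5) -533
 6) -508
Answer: 1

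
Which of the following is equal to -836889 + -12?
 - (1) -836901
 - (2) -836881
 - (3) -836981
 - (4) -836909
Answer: 1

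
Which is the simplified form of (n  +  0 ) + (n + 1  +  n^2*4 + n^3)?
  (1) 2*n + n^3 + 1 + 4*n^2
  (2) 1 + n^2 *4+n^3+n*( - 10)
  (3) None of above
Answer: 1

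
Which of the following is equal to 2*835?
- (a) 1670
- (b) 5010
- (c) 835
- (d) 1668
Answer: a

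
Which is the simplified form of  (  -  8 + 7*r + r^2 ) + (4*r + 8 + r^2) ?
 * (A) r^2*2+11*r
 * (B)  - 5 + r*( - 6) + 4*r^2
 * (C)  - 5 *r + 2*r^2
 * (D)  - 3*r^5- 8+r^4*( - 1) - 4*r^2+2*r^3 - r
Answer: A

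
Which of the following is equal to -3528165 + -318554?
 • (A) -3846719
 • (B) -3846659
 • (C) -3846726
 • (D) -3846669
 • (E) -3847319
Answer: A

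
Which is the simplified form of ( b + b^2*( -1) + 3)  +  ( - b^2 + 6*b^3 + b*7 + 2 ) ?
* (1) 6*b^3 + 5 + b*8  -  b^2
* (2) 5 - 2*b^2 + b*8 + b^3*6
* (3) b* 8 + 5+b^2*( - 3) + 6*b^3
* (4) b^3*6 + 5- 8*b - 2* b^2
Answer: 2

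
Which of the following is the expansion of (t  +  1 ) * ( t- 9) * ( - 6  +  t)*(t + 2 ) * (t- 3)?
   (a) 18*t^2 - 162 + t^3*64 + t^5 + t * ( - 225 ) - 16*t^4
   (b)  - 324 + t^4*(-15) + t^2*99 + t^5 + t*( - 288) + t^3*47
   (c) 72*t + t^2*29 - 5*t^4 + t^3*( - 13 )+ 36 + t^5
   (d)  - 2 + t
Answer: b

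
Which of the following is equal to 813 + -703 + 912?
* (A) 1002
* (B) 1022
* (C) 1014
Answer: B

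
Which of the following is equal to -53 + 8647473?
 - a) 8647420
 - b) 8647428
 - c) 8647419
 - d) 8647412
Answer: a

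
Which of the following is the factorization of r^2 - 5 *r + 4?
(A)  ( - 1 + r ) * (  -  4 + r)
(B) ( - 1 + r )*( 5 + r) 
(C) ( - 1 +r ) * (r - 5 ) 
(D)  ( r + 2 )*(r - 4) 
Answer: A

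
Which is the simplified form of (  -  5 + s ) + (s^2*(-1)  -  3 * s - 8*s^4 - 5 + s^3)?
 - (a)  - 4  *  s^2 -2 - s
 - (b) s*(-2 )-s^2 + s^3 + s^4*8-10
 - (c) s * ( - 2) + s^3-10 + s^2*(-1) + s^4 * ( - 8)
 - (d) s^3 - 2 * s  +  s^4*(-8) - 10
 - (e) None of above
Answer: c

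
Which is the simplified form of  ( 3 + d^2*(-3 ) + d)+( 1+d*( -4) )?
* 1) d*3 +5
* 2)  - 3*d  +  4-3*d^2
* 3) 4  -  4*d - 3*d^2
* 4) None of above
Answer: 2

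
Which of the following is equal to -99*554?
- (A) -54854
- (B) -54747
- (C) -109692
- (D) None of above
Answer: D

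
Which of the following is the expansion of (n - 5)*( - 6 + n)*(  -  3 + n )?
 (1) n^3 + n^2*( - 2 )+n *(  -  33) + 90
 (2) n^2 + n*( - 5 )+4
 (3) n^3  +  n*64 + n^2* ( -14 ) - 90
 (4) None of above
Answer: 4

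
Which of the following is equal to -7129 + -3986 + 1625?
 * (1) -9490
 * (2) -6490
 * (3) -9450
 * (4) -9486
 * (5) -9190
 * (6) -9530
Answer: 1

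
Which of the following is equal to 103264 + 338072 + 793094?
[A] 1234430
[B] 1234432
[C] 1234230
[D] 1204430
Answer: A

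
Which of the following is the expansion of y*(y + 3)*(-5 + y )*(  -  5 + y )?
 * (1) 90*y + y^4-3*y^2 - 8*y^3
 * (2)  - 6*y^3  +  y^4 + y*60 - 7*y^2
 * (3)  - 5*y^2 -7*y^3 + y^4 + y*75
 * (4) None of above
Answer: 3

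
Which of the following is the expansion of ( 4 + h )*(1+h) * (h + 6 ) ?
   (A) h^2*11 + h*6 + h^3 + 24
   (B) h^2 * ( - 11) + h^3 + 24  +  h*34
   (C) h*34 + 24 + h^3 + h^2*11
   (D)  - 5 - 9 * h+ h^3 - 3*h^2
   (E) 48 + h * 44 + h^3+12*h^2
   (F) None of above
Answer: C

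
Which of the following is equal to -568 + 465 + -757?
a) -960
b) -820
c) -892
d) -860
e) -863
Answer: d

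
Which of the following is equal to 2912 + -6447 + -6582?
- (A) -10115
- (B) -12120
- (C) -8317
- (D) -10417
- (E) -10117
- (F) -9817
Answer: E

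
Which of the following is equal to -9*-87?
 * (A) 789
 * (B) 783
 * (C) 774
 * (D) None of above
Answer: B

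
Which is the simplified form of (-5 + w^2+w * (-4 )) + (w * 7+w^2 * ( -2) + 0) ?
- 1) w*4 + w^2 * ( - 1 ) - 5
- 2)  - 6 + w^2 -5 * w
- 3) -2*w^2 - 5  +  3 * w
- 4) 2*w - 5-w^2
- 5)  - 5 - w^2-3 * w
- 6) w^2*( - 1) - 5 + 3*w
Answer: 6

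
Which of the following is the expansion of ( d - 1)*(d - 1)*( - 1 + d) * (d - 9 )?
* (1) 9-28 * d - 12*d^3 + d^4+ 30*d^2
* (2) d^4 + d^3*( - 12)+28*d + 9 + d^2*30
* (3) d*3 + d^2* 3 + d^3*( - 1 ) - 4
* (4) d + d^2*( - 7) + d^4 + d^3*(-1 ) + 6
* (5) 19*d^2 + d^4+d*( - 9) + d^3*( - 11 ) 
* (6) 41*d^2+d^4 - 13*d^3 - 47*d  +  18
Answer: 1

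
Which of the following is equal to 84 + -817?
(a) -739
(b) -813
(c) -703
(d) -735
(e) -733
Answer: e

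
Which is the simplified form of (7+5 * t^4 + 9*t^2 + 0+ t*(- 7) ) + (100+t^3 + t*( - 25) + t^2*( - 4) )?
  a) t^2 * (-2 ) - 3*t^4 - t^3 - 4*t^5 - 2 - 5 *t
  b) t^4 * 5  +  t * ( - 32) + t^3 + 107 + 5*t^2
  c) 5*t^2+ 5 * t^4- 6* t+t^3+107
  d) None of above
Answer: b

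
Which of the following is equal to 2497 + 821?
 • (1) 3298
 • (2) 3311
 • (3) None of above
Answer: 3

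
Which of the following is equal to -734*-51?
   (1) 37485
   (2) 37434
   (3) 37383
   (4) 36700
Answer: 2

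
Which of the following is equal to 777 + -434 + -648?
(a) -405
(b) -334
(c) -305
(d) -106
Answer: c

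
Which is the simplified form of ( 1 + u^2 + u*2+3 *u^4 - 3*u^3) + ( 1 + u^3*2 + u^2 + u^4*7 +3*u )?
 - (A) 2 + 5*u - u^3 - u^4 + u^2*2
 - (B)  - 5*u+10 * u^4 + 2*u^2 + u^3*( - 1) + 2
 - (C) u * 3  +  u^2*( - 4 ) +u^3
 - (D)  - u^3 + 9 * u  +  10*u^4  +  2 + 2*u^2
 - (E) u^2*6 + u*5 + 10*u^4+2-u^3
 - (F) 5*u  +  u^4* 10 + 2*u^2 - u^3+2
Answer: F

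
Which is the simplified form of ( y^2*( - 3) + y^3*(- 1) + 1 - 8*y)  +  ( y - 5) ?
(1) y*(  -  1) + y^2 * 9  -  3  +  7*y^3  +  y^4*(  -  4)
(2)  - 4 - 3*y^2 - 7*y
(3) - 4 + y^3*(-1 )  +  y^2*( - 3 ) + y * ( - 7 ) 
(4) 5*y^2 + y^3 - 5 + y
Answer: 3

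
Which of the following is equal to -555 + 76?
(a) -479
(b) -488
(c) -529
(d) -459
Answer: a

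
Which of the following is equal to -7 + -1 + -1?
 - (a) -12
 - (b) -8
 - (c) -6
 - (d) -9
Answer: d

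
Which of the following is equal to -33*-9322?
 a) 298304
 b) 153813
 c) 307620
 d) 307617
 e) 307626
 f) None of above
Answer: e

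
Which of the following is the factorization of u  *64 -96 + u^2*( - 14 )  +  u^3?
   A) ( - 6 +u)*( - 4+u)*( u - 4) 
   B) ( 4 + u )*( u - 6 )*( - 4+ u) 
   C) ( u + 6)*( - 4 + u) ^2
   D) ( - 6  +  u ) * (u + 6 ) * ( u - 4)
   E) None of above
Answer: A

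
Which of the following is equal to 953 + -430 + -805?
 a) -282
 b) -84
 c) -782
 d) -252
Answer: a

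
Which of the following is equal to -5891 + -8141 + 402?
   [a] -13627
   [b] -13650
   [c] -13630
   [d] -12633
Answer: c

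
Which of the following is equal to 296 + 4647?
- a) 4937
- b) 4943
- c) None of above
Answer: b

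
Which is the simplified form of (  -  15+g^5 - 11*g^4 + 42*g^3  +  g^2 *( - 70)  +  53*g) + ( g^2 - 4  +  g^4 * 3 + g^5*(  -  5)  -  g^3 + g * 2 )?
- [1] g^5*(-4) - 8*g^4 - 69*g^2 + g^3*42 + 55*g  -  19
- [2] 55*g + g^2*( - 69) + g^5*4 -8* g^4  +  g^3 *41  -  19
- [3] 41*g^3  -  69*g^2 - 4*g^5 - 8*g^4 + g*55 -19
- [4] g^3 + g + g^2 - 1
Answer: 3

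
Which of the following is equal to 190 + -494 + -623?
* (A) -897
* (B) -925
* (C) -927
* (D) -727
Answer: C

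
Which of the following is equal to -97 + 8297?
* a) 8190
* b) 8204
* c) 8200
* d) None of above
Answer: c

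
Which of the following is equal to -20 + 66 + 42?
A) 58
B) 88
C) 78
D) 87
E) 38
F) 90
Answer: B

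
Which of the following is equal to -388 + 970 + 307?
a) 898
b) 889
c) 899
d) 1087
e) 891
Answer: b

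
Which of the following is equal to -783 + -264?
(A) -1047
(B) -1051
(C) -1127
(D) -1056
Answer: A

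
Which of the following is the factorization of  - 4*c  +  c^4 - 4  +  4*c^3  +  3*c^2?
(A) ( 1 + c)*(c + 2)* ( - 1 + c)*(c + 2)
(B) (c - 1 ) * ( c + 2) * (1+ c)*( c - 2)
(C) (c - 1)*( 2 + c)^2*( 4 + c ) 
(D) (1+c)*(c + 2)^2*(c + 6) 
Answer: A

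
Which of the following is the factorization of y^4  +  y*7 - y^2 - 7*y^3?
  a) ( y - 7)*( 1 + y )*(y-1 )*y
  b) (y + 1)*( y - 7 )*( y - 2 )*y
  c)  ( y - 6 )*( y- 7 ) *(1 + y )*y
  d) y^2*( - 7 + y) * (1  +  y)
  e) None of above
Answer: a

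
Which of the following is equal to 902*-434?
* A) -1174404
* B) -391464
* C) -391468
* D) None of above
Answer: C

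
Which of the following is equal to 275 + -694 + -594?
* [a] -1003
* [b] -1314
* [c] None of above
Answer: c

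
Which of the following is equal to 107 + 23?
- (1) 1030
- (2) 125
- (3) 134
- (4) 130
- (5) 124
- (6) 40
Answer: 4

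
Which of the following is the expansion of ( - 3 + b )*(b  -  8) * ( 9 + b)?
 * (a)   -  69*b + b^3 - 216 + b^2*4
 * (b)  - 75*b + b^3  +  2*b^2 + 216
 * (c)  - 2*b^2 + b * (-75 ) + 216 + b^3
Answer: c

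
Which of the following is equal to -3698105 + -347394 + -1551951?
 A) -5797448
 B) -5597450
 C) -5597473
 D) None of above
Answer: B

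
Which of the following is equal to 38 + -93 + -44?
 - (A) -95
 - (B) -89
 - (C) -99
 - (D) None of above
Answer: C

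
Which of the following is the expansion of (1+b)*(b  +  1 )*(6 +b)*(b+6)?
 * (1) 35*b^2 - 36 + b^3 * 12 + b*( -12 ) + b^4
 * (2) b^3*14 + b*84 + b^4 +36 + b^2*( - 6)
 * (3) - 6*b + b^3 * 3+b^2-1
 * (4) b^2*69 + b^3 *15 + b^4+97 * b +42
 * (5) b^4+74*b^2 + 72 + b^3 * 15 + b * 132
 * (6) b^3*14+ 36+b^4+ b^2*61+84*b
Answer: 6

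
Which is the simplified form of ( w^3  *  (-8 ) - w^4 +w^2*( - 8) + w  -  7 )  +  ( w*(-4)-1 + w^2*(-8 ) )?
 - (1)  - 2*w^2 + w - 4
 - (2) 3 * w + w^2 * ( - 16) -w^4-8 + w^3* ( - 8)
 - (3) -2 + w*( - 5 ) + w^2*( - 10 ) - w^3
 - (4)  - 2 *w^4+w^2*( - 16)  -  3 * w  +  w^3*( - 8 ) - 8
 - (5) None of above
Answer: 5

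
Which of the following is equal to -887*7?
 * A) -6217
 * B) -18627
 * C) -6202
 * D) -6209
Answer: D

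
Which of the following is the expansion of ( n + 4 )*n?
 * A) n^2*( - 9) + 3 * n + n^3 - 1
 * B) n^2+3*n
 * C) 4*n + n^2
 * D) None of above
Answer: C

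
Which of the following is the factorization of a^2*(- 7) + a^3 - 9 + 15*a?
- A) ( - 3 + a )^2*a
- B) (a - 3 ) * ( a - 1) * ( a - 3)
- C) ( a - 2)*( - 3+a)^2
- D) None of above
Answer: B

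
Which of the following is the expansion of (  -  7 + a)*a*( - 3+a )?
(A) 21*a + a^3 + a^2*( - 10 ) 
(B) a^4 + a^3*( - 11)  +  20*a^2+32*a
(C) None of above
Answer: A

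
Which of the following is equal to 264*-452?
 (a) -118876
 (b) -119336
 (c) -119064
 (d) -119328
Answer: d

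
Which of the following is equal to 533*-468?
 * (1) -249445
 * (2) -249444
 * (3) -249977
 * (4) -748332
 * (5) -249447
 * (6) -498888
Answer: 2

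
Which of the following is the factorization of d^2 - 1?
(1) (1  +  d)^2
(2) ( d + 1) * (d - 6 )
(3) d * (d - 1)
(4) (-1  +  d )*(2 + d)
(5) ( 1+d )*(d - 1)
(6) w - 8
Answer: 5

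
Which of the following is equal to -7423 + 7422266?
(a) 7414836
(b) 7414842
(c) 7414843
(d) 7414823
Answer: c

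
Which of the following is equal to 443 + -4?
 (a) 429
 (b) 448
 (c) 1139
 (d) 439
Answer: d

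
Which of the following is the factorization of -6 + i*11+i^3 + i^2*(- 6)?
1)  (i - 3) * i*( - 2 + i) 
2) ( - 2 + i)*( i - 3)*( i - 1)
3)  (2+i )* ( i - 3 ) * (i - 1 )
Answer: 2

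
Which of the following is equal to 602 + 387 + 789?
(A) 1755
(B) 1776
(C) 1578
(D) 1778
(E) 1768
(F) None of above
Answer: D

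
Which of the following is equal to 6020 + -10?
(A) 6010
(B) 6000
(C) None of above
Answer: A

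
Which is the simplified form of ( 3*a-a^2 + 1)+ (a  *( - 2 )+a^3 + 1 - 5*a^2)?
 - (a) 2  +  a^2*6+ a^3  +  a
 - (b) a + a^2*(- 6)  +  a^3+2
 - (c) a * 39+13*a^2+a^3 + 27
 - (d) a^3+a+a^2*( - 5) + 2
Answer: b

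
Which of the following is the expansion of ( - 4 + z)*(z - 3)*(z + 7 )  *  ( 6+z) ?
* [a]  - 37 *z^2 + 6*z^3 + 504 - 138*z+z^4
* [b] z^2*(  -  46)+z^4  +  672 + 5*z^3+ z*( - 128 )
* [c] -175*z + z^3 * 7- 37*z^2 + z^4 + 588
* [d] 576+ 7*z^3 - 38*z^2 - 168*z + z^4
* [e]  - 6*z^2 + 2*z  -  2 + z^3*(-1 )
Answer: a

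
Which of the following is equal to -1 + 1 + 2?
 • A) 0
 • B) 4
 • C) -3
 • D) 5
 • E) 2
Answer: E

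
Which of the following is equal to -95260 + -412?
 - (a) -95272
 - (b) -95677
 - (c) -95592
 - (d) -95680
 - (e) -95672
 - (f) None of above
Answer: e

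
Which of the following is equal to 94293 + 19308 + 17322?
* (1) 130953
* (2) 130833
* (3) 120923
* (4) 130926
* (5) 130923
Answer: 5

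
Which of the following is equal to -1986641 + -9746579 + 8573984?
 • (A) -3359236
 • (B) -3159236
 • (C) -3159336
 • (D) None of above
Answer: B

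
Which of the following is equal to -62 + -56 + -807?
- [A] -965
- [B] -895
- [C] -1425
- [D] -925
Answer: D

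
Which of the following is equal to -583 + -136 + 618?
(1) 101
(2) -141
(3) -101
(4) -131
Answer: 3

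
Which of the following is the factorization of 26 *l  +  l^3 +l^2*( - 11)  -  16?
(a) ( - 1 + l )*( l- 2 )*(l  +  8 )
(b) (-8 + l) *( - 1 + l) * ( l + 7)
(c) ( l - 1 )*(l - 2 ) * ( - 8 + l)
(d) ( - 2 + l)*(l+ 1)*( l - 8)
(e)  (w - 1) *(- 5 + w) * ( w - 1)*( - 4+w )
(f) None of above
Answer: c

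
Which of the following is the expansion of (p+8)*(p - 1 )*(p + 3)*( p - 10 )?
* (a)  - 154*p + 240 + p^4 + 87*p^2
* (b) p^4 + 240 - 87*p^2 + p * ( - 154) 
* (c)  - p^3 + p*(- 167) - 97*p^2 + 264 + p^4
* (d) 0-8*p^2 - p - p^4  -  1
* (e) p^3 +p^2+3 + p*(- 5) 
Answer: b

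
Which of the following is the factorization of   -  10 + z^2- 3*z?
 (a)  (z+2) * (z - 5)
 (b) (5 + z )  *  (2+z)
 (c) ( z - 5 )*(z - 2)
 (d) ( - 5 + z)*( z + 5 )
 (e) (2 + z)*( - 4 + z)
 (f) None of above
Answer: a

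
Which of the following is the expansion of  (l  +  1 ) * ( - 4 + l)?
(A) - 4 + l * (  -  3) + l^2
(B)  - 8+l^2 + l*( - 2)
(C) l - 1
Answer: A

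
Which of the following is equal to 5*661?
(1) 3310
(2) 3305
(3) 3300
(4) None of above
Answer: 2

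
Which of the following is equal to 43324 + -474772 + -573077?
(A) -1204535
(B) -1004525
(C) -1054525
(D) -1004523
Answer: B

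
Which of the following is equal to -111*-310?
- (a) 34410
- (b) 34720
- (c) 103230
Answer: a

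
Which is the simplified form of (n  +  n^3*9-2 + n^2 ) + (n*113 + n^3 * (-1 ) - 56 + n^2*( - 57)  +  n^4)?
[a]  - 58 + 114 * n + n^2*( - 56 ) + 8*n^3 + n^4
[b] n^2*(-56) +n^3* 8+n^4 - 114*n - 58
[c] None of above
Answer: a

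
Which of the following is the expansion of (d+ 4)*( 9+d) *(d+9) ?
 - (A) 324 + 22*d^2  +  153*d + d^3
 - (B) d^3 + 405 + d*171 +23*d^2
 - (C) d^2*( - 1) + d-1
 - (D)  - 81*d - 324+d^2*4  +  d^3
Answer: A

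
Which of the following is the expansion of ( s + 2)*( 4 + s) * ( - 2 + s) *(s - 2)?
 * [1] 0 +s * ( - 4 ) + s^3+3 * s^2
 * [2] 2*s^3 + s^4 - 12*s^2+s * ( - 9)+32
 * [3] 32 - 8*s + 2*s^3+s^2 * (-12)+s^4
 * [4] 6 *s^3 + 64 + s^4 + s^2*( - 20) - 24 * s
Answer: 3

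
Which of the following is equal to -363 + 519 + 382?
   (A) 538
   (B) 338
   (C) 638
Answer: A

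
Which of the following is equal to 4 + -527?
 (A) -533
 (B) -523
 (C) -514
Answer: B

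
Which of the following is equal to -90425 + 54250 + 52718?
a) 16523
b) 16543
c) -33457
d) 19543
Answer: b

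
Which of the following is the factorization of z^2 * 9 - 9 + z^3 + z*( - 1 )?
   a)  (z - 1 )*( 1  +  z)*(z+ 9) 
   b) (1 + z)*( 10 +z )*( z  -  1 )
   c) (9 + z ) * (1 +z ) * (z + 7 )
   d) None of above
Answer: a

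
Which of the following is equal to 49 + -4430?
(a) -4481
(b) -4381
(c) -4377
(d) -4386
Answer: b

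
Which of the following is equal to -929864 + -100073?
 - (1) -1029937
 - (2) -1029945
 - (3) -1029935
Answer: 1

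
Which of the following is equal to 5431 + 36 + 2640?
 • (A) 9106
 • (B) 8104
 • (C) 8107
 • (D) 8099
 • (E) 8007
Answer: C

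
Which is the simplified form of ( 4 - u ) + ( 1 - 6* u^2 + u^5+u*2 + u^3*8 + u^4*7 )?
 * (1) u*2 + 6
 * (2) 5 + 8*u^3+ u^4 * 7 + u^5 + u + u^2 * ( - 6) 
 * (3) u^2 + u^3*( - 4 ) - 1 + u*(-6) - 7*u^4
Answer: 2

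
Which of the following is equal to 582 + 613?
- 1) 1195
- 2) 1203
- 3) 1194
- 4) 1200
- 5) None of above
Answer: 1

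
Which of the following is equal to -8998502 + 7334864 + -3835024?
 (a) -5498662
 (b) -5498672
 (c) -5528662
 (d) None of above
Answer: a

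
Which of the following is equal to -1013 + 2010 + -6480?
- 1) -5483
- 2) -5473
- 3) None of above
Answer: 1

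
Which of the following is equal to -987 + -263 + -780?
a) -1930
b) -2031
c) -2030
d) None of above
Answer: c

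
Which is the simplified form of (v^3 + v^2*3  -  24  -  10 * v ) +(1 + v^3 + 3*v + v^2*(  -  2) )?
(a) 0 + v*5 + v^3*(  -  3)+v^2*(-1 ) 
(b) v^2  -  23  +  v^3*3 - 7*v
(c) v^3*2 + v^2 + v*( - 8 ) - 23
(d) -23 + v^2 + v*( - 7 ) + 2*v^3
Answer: d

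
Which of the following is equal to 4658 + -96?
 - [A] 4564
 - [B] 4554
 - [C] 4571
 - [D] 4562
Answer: D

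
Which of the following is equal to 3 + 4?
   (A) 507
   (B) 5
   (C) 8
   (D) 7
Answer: D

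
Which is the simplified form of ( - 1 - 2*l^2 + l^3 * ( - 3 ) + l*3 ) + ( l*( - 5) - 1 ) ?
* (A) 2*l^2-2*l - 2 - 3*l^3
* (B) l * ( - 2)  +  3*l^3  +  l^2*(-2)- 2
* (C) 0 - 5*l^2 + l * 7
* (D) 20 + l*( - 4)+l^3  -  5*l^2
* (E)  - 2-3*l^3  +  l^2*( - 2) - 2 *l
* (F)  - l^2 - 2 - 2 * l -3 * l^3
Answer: E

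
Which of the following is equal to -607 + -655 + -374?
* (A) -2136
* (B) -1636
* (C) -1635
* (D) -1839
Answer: B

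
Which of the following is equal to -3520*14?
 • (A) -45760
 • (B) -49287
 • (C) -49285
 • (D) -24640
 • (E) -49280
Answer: E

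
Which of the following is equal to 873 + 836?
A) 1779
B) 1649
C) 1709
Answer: C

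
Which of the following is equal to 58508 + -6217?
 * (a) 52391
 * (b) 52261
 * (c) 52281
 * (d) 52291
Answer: d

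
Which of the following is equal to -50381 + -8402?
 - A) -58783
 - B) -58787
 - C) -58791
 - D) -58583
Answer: A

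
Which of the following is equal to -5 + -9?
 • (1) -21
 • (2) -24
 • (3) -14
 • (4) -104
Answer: 3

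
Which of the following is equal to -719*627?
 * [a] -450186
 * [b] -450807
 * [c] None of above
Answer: c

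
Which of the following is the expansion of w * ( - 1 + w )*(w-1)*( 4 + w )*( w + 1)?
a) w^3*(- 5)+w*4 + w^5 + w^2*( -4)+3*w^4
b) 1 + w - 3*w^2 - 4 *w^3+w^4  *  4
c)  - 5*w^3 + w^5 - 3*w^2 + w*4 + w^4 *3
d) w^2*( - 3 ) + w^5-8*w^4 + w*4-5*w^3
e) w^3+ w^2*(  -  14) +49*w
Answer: c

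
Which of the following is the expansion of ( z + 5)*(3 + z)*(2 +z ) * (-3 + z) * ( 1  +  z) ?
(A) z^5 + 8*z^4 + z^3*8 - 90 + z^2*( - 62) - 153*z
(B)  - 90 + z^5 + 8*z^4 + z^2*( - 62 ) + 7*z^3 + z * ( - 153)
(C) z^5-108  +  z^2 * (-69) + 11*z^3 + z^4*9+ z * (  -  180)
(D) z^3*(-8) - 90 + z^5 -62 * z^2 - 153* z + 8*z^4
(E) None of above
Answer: A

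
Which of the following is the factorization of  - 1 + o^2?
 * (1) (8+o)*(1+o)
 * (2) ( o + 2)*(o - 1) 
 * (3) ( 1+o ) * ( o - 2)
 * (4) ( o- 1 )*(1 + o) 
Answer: 4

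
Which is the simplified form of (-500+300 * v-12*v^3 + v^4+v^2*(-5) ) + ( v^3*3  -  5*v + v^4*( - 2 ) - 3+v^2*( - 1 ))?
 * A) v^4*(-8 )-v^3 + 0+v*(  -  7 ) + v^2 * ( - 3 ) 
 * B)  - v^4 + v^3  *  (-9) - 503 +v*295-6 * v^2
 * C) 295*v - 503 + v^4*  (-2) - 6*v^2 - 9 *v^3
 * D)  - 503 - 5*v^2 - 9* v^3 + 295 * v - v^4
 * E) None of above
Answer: B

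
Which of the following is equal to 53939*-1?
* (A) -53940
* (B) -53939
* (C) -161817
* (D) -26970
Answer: B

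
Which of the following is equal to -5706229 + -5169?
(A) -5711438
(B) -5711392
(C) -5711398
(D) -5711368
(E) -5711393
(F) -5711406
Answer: C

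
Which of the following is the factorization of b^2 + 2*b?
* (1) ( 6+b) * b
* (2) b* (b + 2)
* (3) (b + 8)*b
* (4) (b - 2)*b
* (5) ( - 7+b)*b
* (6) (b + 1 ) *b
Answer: 2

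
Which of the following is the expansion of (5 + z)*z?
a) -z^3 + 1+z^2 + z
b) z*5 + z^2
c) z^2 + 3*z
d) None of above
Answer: b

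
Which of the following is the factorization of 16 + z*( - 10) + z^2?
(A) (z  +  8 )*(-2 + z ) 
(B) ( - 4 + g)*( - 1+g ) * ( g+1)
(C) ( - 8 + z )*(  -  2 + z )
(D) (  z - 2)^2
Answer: C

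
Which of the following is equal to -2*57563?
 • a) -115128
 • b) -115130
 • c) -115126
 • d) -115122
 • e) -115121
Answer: c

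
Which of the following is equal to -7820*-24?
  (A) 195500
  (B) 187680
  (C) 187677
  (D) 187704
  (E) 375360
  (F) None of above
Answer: B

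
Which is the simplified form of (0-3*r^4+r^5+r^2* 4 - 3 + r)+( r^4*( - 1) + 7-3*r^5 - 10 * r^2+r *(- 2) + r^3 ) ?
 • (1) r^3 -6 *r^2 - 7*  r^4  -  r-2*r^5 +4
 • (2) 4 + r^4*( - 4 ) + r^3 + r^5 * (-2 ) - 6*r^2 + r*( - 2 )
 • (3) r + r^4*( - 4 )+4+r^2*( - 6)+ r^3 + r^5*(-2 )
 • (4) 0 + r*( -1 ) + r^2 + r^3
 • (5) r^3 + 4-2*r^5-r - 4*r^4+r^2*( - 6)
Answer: 5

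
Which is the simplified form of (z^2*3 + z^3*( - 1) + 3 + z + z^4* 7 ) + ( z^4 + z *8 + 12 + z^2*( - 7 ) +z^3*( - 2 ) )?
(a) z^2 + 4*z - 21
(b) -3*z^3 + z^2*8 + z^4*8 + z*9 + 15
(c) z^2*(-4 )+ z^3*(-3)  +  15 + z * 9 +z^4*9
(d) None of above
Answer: d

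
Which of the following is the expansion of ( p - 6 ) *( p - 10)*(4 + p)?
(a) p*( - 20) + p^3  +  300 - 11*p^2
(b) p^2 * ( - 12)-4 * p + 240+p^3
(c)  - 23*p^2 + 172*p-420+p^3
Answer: b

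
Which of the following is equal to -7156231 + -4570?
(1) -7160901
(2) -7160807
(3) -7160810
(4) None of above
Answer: 4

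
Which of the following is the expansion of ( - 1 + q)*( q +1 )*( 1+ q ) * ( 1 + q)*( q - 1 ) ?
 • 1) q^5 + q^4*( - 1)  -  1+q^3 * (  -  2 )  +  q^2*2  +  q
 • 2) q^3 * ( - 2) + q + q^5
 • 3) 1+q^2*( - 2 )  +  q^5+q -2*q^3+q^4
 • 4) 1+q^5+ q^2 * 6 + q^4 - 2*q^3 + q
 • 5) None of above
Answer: 3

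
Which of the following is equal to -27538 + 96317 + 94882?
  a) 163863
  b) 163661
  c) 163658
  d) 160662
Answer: b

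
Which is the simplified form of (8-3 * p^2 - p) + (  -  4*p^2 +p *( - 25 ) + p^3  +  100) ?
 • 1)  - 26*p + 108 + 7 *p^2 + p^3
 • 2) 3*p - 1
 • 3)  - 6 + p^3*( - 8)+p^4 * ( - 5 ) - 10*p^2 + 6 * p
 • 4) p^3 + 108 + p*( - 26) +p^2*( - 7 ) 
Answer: 4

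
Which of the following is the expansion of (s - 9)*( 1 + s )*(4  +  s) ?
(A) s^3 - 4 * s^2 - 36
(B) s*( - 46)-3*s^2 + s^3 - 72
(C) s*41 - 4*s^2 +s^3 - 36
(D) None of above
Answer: D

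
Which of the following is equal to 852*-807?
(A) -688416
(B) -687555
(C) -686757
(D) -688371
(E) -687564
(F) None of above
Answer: E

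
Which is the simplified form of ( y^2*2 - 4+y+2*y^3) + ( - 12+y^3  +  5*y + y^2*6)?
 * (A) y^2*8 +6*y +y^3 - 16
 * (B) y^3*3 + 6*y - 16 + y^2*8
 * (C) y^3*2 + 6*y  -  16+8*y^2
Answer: B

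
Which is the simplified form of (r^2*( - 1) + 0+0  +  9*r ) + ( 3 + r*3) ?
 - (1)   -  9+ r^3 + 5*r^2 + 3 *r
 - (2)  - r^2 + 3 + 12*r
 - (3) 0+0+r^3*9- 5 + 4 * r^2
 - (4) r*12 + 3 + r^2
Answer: 2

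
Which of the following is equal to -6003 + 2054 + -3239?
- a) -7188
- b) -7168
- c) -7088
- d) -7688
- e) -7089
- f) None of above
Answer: a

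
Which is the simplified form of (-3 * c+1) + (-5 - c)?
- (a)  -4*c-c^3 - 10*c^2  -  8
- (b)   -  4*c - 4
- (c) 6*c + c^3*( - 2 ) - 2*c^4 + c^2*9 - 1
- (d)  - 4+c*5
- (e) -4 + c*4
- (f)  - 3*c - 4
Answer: b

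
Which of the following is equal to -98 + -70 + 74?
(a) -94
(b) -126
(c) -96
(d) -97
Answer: a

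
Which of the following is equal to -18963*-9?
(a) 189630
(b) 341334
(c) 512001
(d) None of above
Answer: d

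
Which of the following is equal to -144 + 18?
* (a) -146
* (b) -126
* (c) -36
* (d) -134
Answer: b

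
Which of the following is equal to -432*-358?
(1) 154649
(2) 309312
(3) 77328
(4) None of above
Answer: 4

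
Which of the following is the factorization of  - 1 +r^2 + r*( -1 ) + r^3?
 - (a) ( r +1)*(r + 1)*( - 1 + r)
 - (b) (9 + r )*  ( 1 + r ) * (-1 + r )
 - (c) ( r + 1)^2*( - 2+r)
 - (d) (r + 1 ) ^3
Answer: a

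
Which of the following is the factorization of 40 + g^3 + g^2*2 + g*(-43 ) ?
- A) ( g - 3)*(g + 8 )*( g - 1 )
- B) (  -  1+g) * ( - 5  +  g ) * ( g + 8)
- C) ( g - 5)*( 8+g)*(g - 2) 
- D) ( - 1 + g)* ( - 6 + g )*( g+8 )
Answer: B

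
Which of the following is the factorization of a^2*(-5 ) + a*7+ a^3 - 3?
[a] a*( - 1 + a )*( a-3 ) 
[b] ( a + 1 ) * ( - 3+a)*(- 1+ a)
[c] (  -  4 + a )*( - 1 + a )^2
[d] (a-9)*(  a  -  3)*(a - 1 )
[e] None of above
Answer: e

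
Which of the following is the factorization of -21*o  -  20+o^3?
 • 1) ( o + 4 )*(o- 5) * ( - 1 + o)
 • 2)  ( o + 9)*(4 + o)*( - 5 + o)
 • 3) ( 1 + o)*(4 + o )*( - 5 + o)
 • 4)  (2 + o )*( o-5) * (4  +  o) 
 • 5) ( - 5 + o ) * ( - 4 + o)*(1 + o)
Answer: 3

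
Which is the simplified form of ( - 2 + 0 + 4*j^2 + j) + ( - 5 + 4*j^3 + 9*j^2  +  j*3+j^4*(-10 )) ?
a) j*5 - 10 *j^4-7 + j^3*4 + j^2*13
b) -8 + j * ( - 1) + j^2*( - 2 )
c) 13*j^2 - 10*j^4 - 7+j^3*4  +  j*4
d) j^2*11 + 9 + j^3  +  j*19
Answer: c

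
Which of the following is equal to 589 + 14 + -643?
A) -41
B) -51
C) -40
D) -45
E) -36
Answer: C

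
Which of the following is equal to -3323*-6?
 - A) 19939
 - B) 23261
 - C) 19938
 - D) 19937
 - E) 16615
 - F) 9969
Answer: C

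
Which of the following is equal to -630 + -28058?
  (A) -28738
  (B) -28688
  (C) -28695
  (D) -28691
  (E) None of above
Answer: B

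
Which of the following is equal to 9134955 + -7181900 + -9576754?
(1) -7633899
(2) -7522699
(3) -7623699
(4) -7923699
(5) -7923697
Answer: 3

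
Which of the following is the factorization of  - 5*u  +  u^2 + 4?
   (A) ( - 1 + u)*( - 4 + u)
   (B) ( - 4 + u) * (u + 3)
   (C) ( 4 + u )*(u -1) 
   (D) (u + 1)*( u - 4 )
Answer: A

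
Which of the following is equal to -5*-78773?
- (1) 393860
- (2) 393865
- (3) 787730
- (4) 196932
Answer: 2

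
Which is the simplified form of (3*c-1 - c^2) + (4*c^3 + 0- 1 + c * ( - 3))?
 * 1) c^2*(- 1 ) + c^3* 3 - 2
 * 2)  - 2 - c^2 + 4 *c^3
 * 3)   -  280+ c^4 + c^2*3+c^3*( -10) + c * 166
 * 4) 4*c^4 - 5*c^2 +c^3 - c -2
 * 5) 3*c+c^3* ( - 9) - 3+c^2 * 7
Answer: 2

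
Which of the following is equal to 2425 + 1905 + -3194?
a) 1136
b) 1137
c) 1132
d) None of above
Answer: a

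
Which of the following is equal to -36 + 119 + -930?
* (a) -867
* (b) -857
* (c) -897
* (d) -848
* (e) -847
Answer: e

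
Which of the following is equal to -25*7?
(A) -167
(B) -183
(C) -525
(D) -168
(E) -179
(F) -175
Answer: F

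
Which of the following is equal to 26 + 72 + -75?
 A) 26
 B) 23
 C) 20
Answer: B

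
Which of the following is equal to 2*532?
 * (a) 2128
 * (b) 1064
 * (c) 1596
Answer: b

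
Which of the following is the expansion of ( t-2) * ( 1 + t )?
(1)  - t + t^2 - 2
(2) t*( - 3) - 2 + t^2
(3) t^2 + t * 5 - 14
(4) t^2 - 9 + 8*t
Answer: 1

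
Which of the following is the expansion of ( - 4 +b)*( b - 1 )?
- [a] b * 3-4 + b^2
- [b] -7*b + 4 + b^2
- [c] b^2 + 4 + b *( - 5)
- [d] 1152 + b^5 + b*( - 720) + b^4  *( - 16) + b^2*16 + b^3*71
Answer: c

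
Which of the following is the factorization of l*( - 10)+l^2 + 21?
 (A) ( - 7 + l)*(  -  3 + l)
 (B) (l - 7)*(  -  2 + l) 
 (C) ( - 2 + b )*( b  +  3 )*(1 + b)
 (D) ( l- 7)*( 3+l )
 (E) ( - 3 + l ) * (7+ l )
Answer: A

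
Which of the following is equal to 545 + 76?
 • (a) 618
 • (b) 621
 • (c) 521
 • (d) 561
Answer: b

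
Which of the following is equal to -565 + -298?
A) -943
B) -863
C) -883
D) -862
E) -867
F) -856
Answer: B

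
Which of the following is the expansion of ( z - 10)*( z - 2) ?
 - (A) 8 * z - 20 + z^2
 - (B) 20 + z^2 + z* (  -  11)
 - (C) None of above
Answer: C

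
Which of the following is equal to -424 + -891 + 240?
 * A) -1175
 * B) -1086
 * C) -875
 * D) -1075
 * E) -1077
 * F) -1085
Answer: D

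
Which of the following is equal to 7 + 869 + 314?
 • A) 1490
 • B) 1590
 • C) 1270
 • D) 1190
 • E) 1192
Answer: D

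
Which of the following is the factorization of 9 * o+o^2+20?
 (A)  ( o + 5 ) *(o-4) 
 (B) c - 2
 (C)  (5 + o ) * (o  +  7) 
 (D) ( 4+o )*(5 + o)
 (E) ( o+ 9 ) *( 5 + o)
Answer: D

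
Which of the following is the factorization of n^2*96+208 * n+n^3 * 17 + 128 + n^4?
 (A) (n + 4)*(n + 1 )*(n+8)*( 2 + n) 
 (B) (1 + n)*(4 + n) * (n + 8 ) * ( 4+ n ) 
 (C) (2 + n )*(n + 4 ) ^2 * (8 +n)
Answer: B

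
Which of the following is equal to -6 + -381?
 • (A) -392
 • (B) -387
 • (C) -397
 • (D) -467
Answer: B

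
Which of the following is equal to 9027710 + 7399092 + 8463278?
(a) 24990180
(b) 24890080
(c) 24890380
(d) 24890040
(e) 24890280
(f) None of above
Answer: b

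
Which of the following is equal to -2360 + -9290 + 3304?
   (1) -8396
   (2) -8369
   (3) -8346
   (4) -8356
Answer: 3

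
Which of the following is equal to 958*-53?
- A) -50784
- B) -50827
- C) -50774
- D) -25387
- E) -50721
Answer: C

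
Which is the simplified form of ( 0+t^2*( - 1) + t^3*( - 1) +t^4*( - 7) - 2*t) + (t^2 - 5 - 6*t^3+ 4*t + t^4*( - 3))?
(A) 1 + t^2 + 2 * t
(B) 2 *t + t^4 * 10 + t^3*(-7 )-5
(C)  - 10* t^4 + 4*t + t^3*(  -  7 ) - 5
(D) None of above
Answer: D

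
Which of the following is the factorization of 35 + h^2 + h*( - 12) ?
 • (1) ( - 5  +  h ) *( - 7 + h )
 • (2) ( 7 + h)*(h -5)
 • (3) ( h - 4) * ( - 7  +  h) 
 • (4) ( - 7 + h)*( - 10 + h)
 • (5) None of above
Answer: 1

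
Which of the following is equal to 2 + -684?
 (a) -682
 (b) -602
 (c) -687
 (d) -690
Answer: a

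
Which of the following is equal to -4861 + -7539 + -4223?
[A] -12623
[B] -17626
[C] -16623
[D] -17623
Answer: C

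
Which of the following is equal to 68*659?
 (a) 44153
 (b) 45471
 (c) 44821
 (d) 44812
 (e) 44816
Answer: d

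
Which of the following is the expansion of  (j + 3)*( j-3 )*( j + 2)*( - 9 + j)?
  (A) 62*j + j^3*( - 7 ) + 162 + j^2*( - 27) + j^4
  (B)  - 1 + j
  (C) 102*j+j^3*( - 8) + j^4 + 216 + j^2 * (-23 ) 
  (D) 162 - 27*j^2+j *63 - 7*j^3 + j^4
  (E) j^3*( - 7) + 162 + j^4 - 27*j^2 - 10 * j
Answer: D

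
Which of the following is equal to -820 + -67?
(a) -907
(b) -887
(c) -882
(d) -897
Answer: b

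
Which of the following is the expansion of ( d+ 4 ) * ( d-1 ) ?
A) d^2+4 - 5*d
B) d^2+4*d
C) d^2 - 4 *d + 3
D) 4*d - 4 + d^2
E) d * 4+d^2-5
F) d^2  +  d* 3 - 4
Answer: F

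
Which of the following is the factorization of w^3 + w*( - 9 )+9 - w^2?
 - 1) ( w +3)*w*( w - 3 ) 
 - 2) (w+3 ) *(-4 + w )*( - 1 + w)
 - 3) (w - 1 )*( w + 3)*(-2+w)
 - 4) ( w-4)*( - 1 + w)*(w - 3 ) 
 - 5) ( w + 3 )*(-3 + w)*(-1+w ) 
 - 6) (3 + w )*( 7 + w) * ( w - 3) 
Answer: 5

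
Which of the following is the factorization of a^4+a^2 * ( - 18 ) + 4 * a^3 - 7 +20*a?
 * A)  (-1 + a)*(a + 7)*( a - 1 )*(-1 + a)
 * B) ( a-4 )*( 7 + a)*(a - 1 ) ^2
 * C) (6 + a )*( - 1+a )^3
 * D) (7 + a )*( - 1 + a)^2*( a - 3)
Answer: A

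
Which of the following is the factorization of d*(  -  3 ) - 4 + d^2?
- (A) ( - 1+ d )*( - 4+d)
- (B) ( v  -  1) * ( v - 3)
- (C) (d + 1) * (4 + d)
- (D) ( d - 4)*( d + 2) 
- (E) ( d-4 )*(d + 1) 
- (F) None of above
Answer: E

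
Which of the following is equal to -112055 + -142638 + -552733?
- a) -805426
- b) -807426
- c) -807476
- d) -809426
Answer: b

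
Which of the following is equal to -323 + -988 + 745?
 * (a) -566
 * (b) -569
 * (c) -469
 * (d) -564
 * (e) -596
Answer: a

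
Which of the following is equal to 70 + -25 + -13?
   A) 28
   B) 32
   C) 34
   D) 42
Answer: B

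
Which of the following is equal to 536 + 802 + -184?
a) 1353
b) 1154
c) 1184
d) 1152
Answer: b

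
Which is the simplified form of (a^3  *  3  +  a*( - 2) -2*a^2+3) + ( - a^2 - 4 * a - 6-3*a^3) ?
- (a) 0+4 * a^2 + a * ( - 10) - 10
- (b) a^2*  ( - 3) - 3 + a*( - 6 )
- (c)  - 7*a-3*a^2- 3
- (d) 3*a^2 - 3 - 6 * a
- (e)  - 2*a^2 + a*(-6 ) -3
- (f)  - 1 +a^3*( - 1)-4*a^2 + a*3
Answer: b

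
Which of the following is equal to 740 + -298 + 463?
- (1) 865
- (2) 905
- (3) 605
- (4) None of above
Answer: 2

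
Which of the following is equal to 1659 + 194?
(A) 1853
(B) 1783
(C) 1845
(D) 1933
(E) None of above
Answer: A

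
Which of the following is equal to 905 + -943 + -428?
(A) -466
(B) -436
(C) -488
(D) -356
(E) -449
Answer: A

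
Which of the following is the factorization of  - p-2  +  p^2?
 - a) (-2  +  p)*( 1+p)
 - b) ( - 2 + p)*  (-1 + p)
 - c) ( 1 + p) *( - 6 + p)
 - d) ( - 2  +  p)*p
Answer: a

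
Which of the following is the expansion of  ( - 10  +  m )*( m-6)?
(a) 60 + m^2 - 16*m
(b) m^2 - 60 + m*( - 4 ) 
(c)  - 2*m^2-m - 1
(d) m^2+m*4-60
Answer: a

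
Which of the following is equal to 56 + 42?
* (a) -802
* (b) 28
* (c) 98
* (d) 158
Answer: c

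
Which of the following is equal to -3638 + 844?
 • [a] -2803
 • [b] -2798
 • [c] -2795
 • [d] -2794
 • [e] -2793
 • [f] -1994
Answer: d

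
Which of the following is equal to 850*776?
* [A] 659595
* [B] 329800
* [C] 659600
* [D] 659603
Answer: C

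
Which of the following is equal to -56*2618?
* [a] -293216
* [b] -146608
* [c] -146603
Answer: b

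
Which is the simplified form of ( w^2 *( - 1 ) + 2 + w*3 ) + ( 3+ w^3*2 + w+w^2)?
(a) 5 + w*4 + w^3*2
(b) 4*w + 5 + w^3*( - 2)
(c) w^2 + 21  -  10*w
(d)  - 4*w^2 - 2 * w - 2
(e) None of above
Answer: a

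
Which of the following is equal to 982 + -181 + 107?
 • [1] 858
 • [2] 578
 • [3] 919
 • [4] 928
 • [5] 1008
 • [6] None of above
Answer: 6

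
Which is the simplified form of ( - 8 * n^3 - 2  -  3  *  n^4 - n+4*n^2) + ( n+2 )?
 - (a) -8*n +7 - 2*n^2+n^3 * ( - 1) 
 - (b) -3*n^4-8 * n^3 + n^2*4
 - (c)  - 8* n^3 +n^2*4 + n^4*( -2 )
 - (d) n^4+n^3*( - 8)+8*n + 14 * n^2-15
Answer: b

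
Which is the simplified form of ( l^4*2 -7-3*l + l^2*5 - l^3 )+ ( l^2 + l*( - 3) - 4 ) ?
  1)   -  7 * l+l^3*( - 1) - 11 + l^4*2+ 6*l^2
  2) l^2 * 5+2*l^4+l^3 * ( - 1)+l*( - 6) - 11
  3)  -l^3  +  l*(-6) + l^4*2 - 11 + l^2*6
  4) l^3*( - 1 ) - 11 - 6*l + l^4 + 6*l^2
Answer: 3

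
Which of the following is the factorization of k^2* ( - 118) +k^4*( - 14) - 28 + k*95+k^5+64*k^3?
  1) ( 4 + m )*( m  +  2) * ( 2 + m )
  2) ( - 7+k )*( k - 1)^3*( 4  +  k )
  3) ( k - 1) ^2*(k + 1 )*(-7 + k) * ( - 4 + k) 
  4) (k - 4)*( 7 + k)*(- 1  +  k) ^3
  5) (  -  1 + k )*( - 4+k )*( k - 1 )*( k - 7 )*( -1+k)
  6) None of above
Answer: 5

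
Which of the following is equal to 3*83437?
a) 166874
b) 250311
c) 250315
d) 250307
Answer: b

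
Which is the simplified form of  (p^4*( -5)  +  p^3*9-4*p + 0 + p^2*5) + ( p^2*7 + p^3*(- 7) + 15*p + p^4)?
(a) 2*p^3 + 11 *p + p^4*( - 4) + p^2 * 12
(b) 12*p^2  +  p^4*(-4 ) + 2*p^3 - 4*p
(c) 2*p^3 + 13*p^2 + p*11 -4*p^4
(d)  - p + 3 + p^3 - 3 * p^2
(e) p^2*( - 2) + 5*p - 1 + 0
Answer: a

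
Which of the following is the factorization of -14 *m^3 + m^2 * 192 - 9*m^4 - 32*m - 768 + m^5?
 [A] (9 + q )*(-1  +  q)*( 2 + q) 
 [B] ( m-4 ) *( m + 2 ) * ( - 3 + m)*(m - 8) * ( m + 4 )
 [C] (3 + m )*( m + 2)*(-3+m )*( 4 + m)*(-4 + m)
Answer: B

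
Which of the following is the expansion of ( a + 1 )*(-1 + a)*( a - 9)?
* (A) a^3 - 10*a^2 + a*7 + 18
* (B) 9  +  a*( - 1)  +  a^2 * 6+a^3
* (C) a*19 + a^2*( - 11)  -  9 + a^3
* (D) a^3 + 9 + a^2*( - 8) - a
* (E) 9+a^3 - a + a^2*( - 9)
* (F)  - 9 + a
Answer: E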